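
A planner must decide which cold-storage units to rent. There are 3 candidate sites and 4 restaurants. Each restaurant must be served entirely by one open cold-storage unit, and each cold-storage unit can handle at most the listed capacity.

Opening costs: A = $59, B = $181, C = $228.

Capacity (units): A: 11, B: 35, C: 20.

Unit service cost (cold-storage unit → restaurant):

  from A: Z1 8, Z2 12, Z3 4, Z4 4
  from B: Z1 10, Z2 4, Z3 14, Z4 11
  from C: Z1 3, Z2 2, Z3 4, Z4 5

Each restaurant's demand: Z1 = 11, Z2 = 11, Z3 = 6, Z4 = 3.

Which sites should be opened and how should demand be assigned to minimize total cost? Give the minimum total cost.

Minimum total cost: 430

Open {A, B}: Z1→B 10·11=110, Z2→B 4·11=44, Z3→A 4·6=24, Z4→A 4·3=12.
Loads: A carries 9/11, B carries 22/35. Service 190; fixed 240; total 430.
Next best feasible plan costs 436.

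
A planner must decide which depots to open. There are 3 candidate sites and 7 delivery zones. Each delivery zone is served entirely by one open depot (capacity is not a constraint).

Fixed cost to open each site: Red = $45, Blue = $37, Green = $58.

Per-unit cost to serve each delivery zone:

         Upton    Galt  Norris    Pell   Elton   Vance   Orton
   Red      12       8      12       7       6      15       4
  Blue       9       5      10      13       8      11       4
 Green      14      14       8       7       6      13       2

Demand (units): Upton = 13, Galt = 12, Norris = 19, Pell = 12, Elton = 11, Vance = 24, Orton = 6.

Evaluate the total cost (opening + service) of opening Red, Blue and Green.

Each delivery zone is assigned to its cheapest site among the open ones.
{Red, Blue, Green}: Upton→Blue 9·13=117, Galt→Blue 5·12=60, Norris→Green 8·19=152, Pell→Red 7·12=84, Elton→Red 6·11=66, Vance→Blue 11·24=264, Orton→Green 2·6=12. Service 755; fixed 140; total 895.

Total cost: 895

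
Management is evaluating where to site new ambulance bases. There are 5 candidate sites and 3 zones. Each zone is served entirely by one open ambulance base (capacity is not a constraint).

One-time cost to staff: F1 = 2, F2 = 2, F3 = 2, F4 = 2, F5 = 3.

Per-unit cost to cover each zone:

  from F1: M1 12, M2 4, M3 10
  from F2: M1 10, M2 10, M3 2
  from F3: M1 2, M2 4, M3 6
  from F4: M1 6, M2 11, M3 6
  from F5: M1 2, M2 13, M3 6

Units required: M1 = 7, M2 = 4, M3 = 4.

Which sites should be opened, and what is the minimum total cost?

For any fixed open set, each zone goes to its cheapest open site; total = fixed + service.
{F2, F3}: M1→F3 2·7=14, M2→F3 4·4=16, M3→F2 2·4=8. Service 38; fixed 4; total 42.
{F1, F2, F3}: M1→F3 2·7=14, M2→F1 4·4=16, M3→F2 2·4=8. Service 38; fixed 6; total 44.
{F2, F3, F4}: service 38 + fixed 6 = 44
{F1, F2, F3, F4, F5}: M1→F3 2·7=14, M2→F1 4·4=16, M3→F2 2·4=8. Service 38; fixed 11; total 49.
No other subset beats 42.

Open F2 and F3; minimum total cost 42.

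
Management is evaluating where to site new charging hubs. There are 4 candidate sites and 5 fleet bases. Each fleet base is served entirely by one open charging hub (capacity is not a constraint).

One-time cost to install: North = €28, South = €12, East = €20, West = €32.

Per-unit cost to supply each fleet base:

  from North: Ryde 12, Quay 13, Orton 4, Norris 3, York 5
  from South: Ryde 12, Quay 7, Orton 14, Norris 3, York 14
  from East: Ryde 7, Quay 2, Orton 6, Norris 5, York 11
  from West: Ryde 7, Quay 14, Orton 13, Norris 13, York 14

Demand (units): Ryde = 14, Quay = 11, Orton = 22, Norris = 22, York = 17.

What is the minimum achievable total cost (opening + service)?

Minimum total cost: 407

For any fixed open set, each fleet base goes to its cheapest open site; total = fixed + service.
{North, East}: Ryde→East 7·14=98, Quay→East 2·11=22, Orton→North 4·22=88, Norris→North 3·22=66, York→North 5·17=85. Service 359; fixed 48; total 407.
{North, South, East}: Ryde→East 7·14=98, Quay→East 2·11=22, Orton→North 4·22=88, Norris→North 3·22=66, York→North 5·17=85. Service 359; fixed 60; total 419.
{North, East, West}: service 359 + fixed 80 = 439
{North, South, East, West}: Ryde→East 7·14=98, Quay→East 2·11=22, Orton→North 4·22=88, Norris→North 3·22=66, York→North 5·17=85. Service 359; fixed 92; total 451.
No other subset beats 407.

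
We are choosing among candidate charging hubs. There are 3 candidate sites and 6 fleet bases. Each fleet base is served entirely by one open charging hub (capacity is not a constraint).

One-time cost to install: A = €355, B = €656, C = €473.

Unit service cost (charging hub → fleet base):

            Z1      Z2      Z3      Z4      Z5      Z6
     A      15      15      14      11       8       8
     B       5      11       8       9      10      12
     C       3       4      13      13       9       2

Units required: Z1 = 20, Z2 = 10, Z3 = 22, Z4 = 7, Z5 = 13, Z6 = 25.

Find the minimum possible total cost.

Minimum total cost: 1117

For any fixed open set, each fleet base goes to its cheapest open site; total = fixed + service.
{C}: Z1→C 3·20=60, Z2→C 4·10=40, Z3→C 13·22=286, Z4→C 13·7=91, Z5→C 9·13=117, Z6→C 2·25=50. Service 644; fixed 473; total 1117.
{A, C}: service 617 + fixed 828 = 1445
{A}: service 1139 + fixed 355 = 1494
{A, B, C}: service 493 + fixed 1484 = 1977
(All 7 nonempty subsets were checked; C only is lowest.)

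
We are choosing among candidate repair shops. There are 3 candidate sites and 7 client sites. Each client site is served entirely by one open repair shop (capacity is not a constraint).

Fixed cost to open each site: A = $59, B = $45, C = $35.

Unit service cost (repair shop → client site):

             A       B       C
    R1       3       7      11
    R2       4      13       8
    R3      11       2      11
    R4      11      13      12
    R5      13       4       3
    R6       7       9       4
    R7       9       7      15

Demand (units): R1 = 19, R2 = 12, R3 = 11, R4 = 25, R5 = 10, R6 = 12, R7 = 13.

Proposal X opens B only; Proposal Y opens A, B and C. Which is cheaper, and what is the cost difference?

Proposal X: {B}: R1→B 7·19=133, R2→B 13·12=156, R3→B 2·11=22, R4→B 13·25=325, R5→B 4·10=40, R6→B 9·12=108, R7→B 7·13=91. Service 875; fixed 45; total 920.
Proposal Y: {A, B, C}: R1→A 3·19=57, R2→A 4·12=48, R3→B 2·11=22, R4→A 11·25=275, R5→C 3·10=30, R6→C 4·12=48, R7→B 7·13=91. Service 571; fixed 139; total 710.
Difference: |920 − 710| = 210.

Proposal Y is cheaper by 210.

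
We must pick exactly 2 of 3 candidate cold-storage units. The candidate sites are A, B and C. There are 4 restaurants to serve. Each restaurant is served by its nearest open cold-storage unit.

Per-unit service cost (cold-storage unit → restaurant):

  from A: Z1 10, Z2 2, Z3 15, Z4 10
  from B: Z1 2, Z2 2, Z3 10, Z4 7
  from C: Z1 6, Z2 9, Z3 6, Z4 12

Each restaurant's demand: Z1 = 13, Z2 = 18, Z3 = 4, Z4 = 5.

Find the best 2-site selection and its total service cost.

Choose B and C; total service cost 121.

With exactly 2 open, each restaurant uses its cheapest among the chosen.
{B, C}: Z1→B 2·13=26, Z2→B 2·18=36, Z3→C 6·4=24, Z4→B 7·5=35. Service cost 121.
{A, B}: service cost 137
{A, C}: service cost 188
Among all 3 size-2 choices, {B, C} is lowest.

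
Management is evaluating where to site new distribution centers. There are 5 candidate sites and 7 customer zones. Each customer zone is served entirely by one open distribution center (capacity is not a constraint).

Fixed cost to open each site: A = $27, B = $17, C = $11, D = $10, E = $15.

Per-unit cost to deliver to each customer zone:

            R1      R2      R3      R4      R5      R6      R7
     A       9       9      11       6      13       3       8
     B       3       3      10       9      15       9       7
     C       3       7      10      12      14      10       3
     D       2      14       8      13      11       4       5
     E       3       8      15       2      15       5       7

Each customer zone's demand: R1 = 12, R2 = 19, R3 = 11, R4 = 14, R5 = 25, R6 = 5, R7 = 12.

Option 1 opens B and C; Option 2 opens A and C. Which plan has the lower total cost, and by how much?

Option 1: {B, C}: R1→B 3·12=36, R2→B 3·19=57, R3→B 10·11=110, R4→B 9·14=126, R5→C 14·25=350, R6→B 9·5=45, R7→C 3·12=36. Service 760; fixed 28; total 788.
Option 2: {A, C}: R1→C 3·12=36, R2→C 7·19=133, R3→C 10·11=110, R4→A 6·14=84, R5→A 13·25=325, R6→A 3·5=15, R7→C 3·12=36. Service 739; fixed 38; total 777.
Difference: |788 − 777| = 11.

Option 2 is cheaper by 11.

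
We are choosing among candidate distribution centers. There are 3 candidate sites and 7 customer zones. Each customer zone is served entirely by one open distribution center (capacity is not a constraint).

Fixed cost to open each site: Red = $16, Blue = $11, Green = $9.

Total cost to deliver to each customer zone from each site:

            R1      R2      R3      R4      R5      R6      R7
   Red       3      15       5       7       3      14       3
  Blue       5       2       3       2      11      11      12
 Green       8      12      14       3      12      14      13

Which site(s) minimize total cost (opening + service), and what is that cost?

Open Red and Blue; minimum total cost 54.

For any fixed open set, each customer zone goes to its cheapest open site; total = fixed + service.
{Red, Blue}: R1→Red 3, R2→Blue 2, R3→Blue 3, R4→Blue 2, R5→Red 3, R6→Blue 11, R7→Red 3. Service 27; fixed 27; total 54.
{Blue}: R1→Blue 5, R2→Blue 2, R3→Blue 3, R4→Blue 2, R5→Blue 11, R6→Blue 11, R7→Blue 12. Service 46; fixed 11; total 57.
{Red, Blue, Green}: service 27 + fixed 36 = 63
{Green}: R1→Green 8, R2→Green 12, R3→Green 14, R4→Green 3, R5→Green 12, R6→Green 14, R7→Green 13. Service 76; fixed 9; total 85.
No other subset beats 54.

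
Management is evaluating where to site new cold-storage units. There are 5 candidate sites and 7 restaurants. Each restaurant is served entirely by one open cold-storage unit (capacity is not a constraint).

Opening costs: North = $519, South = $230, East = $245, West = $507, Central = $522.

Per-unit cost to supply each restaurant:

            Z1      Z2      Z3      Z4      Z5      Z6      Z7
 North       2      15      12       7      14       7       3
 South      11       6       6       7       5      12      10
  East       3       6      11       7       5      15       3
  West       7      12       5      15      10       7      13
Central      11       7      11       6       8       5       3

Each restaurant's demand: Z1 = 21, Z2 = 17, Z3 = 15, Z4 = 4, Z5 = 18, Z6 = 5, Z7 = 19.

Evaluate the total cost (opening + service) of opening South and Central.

Total cost: 1371

Each restaurant is assigned to its cheapest site among the open ones.
{South, Central}: Z1→South 11·21=231, Z2→South 6·17=102, Z3→South 6·15=90, Z4→Central 6·4=24, Z5→South 5·18=90, Z6→Central 5·5=25, Z7→Central 3·19=57. Service 619; fixed 752; total 1371.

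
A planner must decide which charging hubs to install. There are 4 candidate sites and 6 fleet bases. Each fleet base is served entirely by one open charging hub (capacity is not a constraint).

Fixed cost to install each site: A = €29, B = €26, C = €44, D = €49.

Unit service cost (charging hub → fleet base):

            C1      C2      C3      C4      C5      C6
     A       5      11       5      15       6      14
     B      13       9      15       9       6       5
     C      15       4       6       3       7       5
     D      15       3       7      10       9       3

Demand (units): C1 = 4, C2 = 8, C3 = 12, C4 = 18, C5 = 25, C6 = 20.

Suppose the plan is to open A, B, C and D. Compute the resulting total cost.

Each fleet base is assigned to its cheapest site among the open ones.
{A, B, C, D}: C1→A 5·4=20, C2→D 3·8=24, C3→A 5·12=60, C4→C 3·18=54, C5→A 6·25=150, C6→D 3·20=60. Service 368; fixed 148; total 516.

Total cost: 516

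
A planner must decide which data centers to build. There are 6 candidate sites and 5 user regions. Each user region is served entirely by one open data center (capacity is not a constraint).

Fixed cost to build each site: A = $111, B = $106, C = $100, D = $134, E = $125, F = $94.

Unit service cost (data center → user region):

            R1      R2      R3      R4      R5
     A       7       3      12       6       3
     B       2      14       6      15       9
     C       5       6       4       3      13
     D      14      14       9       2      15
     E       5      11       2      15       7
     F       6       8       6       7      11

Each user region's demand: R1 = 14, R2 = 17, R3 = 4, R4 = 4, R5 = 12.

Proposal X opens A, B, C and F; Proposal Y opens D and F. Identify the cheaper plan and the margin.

Proposal X is cheaper by 58.

Proposal X: {A, B, C, F}: R1→B 2·14=28, R2→A 3·17=51, R3→C 4·4=16, R4→C 3·4=12, R5→A 3·12=36. Service 143; fixed 411; total 554.
Proposal Y: {D, F}: R1→F 6·14=84, R2→F 8·17=136, R3→F 6·4=24, R4→D 2·4=8, R5→F 11·12=132. Service 384; fixed 228; total 612.
Difference: |554 − 612| = 58.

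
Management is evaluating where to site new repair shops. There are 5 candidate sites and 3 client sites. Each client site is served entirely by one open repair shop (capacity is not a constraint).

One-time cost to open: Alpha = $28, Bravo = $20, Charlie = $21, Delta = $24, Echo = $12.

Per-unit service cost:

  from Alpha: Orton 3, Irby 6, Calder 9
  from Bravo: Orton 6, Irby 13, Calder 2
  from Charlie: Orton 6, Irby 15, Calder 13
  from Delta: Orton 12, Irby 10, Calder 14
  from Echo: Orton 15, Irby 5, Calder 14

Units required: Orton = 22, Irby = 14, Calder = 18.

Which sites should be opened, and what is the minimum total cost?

For any fixed open set, each client site goes to its cheapest open site; total = fixed + service.
{Alpha, Bravo, Echo}: Orton→Alpha 3·22=66, Irby→Echo 5·14=70, Calder→Bravo 2·18=36. Service 172; fixed 60; total 232.
{Alpha, Bravo}: Orton→Alpha 3·22=66, Irby→Alpha 6·14=84, Calder→Bravo 2·18=36. Service 186; fixed 48; total 234.
{Alpha, Bravo, Charlie, Echo}: service 172 + fixed 81 = 253
{Alpha, Bravo, Charlie, Delta, Echo}: Orton→Alpha 3·22=66, Irby→Echo 5·14=70, Calder→Bravo 2·18=36. Service 172; fixed 105; total 277.
No other subset beats 232.

Open Alpha, Bravo and Echo; minimum total cost 232.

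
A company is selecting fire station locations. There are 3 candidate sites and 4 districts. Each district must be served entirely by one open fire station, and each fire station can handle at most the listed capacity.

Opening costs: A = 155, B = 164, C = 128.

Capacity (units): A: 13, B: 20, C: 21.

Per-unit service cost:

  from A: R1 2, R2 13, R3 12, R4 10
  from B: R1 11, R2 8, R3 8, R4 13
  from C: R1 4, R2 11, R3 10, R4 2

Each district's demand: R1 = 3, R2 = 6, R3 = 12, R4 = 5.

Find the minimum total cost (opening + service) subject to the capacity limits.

Open {B, C}: R1→C 4·3=12, R2→B 8·6=48, R3→B 8·12=96, R4→C 2·5=10.
Loads: B carries 18/20, C carries 8/21. Service 166; fixed 292; total 458.
Next best feasible plan costs 476.

Minimum total cost: 458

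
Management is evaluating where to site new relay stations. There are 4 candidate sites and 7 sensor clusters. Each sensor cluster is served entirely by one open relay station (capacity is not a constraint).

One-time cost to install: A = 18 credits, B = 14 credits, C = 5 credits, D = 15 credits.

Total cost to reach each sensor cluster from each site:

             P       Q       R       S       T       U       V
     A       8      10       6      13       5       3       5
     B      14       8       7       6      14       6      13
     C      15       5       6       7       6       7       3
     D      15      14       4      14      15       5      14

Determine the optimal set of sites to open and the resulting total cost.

For any fixed open set, each sensor cluster goes to its cheapest open site; total = fixed + service.
{C}: P→C 15, Q→C 5, R→C 6, S→C 7, T→C 6, U→C 7, V→C 3. Service 49; fixed 5; total 54.
{A, C}: service 37 + fixed 23 = 60
{B, C}: P→B 14, Q→C 5, R→C 6, S→B 6, T→C 6, U→B 6, V→C 3. Service 46; fixed 19; total 65.
{A, B, C, D}: service 34 + fixed 52 = 86
(All 15 nonempty subsets were checked; C only is lowest.)

Open C only; minimum total cost 54.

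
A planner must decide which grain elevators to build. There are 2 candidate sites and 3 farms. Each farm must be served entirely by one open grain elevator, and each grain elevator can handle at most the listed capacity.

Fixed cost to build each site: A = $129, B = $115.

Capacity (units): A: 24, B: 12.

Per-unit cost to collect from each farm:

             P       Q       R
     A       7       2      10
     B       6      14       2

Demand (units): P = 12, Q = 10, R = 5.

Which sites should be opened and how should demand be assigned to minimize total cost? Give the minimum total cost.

Minimum total cost: 358

Open {A, B}: P→A 7·12=84, Q→A 2·10=20, R→B 2·5=10.
Loads: A carries 22/24, B carries 5/12. Service 114; fixed 244; total 358.
Next best feasible plan costs 386.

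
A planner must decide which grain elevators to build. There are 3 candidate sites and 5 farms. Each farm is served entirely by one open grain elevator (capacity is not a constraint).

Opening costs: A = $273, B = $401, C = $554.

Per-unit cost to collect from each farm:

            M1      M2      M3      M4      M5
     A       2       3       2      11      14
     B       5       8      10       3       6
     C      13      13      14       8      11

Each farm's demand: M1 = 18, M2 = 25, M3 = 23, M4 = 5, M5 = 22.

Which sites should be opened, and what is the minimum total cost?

Open A only; minimum total cost 793.

For any fixed open set, each farm goes to its cheapest open site; total = fixed + service.
{A}: M1→A 2·18=36, M2→A 3·25=75, M3→A 2·23=46, M4→A 11·5=55, M5→A 14·22=308. Service 520; fixed 273; total 793.
{A, B}: M1→A 2·18=36, M2→A 3·25=75, M3→A 2·23=46, M4→B 3·5=15, M5→B 6·22=132. Service 304; fixed 674; total 978.
{B}: service 667 + fixed 401 = 1068
{A, B, C}: service 304 + fixed 1228 = 1532
No other subset beats 793.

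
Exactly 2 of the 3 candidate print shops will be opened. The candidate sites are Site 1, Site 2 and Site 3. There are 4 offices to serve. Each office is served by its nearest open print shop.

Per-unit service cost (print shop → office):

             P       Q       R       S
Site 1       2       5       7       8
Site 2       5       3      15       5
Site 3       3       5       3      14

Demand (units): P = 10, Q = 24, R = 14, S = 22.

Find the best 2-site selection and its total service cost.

Choose Site 2 and Site 3; total service cost 254.

With exactly 2 open, each office uses its cheapest among the chosen.
{Site 2, Site 3}: P→Site 3 3·10=30, Q→Site 2 3·24=72, R→Site 3 3·14=42, S→Site 2 5·22=110. Service cost 254.
{Site 1, Site 2}: service cost 300
{Site 1, Site 3}: service cost 358
Among all 3 size-2 choices, {Site 2, Site 3} is lowest.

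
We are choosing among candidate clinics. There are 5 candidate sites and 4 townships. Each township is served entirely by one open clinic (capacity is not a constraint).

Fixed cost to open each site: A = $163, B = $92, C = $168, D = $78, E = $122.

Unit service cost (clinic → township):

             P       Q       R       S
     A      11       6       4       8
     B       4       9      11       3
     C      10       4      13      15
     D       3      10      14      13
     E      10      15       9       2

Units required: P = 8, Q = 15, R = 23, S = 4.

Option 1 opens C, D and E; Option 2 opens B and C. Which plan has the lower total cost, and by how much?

Option 2 is cheaper by 50.

Option 1: {C, D, E}: P→D 3·8=24, Q→C 4·15=60, R→E 9·23=207, S→E 2·4=8. Service 299; fixed 368; total 667.
Option 2: {B, C}: P→B 4·8=32, Q→C 4·15=60, R→B 11·23=253, S→B 3·4=12. Service 357; fixed 260; total 617.
Difference: |667 − 617| = 50.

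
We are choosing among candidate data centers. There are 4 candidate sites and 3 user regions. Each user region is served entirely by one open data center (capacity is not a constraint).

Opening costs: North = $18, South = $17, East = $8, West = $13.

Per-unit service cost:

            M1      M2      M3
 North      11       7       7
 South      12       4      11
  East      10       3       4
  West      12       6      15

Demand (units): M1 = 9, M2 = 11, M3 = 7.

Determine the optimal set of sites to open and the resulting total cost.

Open East only; minimum total cost 159.

For any fixed open set, each user region goes to its cheapest open site; total = fixed + service.
{East}: M1→East 10·9=90, M2→East 3·11=33, M3→East 4·7=28. Service 151; fixed 8; total 159.
{East, West}: service 151 + fixed 21 = 172
{South, East}: service 151 + fixed 25 = 176
{North, South, East, West}: service 151 + fixed 56 = 207
(All 15 nonempty subsets were checked; East only is lowest.)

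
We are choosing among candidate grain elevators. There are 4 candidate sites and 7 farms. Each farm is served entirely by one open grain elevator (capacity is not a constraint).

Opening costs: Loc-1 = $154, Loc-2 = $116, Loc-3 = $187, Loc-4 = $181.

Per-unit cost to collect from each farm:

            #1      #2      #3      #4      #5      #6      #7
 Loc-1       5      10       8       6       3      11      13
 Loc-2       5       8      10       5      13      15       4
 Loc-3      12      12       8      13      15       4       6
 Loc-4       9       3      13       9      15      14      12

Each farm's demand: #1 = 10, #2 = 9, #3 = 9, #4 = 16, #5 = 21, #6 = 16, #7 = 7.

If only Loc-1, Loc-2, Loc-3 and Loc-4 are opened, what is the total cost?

Each farm is assigned to its cheapest site among the open ones.
{Loc-1, Loc-2, Loc-3, Loc-4}: #1→Loc-1 5·10=50, #2→Loc-4 3·9=27, #3→Loc-1 8·9=72, #4→Loc-2 5·16=80, #5→Loc-1 3·21=63, #6→Loc-3 4·16=64, #7→Loc-2 4·7=28. Service 384; fixed 638; total 1022.

Total cost: 1022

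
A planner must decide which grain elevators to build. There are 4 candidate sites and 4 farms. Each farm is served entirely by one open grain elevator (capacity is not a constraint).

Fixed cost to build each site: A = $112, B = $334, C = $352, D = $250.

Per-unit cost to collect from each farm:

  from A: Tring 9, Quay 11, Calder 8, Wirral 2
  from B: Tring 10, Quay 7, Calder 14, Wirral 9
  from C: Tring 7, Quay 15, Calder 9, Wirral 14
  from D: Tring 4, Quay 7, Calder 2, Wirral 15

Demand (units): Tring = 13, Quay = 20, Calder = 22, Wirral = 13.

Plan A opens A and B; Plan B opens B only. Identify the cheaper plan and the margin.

Plan A is cheaper by 124.

Plan A: {A, B}: Tring→A 9·13=117, Quay→B 7·20=140, Calder→A 8·22=176, Wirral→A 2·13=26. Service 459; fixed 446; total 905.
Plan B: {B}: Tring→B 10·13=130, Quay→B 7·20=140, Calder→B 14·22=308, Wirral→B 9·13=117. Service 695; fixed 334; total 1029.
Difference: |905 − 1029| = 124.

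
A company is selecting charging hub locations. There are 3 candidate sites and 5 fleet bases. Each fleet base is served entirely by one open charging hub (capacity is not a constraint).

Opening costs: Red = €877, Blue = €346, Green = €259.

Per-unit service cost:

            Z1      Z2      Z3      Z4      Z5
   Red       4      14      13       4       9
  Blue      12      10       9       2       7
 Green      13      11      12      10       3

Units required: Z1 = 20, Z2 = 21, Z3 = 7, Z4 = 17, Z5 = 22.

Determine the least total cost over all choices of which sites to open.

For any fixed open set, each fleet base goes to its cheapest open site; total = fixed + service.
{Blue}: Z1→Blue 12·20=240, Z2→Blue 10·21=210, Z3→Blue 9·7=63, Z4→Blue 2·17=34, Z5→Blue 7·22=154. Service 701; fixed 346; total 1047.
{Green}: Z1→Green 13·20=260, Z2→Green 11·21=231, Z3→Green 12·7=84, Z4→Green 10·17=170, Z5→Green 3·22=66. Service 811; fixed 259; total 1070.
{Blue, Green}: Z1→Blue 12·20=240, Z2→Blue 10·21=210, Z3→Blue 9·7=63, Z4→Blue 2·17=34, Z5→Green 3·22=66. Service 613; fixed 605; total 1218.
{Red, Blue, Green}: service 453 + fixed 1482 = 1935
No other subset beats 1047.

Minimum total cost: 1047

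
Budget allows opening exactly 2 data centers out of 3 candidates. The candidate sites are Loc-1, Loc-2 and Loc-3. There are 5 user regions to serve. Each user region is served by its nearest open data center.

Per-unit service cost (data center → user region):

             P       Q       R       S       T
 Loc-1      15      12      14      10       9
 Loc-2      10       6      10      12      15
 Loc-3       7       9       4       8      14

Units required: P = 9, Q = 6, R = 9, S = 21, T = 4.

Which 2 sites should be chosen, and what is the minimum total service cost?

With exactly 2 open, each user region uses its cheapest among the chosen.
{Loc-1, Loc-3}: P→Loc-3 7·9=63, Q→Loc-3 9·6=54, R→Loc-3 4·9=36, S→Loc-3 8·21=168, T→Loc-1 9·4=36. Service cost 357.
{Loc-2, Loc-3}: service cost 359
{Loc-1, Loc-2}: service cost 462
Among all 3 size-2 choices, {Loc-1, Loc-3} is lowest.

Choose Loc-1 and Loc-3; total service cost 357.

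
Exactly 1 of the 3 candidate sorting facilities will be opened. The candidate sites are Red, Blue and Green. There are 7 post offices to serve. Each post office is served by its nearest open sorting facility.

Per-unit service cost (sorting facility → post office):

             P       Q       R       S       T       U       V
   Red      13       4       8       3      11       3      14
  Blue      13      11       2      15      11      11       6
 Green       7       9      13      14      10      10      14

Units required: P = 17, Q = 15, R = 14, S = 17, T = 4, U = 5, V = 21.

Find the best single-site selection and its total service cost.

Choose Red only; total service cost 797.

With exactly 1 open, each post office uses its cheapest among the chosen.
{Red}: P→Red 13·17=221, Q→Red 4·15=60, R→Red 8·14=112, S→Red 3·17=51, T→Red 11·4=44, U→Red 3·5=15, V→Red 14·21=294. Service cost 797.
{Blue}: service cost 894
{Green}: service cost 1058
Among all 3 size-1 choices, {Red} is lowest.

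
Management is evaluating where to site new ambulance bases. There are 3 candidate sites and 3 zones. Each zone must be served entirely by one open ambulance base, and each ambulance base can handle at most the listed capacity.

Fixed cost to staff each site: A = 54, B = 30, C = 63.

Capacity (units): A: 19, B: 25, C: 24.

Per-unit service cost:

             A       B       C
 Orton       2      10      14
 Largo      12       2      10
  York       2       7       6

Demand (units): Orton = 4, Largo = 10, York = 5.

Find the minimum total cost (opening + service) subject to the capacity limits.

Minimum total cost: 122

Open {A, B}: Orton→A 2·4=8, Largo→B 2·10=20, York→A 2·5=10.
Loads: A carries 9/19, B carries 10/25. Service 38; fixed 84; total 122.
Next best feasible plan costs 125.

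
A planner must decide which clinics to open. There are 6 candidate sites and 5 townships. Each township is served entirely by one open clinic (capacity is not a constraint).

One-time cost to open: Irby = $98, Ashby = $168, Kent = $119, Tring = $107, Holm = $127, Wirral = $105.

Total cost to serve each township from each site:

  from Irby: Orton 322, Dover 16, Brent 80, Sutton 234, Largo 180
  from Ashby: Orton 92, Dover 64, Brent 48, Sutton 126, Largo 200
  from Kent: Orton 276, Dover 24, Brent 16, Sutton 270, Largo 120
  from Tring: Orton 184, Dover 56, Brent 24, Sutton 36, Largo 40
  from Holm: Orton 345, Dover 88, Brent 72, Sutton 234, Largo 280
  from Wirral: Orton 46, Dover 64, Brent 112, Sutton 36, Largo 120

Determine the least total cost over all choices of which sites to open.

For any fixed open set, each township goes to its cheapest open site; total = fixed + service.
{Tring, Wirral}: Orton→Wirral 46, Dover→Tring 56, Brent→Tring 24, Sutton→Tring 36, Largo→Tring 40. Service 202; fixed 212; total 414.
{Tring}: service 340 + fixed 107 = 447
{Kent, Wirral}: service 242 + fixed 224 = 466
{Irby, Ashby, Kent, Tring, Holm, Wirral}: service 154 + fixed 724 = 878
No other subset beats 414.

Minimum total cost: 414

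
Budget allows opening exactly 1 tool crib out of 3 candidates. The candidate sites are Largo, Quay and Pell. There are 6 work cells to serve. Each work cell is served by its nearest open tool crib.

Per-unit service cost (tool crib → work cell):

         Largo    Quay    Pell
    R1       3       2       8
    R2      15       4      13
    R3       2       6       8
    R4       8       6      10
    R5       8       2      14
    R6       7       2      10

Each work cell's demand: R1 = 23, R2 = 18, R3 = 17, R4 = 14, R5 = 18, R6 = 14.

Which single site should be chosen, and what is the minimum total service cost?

Choose Quay only; total service cost 368.

With exactly 1 open, each work cell uses its cheapest among the chosen.
{Quay}: R1→Quay 2·23=46, R2→Quay 4·18=72, R3→Quay 6·17=102, R4→Quay 6·14=84, R5→Quay 2·18=36, R6→Quay 2·14=28. Service cost 368.
{Largo}: service cost 727
{Pell}: service cost 1086
Among all 3 size-1 choices, {Quay} is lowest.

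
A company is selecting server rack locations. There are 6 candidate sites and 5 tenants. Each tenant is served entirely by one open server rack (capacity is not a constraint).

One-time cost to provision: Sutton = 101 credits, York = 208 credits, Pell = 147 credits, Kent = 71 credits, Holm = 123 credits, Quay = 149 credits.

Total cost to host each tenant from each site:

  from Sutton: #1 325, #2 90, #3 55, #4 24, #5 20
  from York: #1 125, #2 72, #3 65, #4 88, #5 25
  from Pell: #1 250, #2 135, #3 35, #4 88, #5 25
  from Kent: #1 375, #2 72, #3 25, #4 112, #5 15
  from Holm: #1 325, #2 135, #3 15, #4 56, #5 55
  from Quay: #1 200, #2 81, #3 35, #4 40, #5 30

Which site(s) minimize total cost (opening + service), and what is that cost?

Open Quay only; minimum total cost 535.

For any fixed open set, each tenant goes to its cheapest open site; total = fixed + service.
{Quay}: #1→Quay 200, #2→Quay 81, #3→Quay 35, #4→Quay 40, #5→Quay 30. Service 386; fixed 149; total 535.
{Kent, Quay}: service 352 + fixed 220 = 572
{York}: service 375 + fixed 208 = 583
{Sutton, York, Pell, Kent, Holm, Quay}: #1→York 125, #2→York 72, #3→Holm 15, #4→Sutton 24, #5→Kent 15. Service 251; fixed 799; total 1050.
No other subset beats 535.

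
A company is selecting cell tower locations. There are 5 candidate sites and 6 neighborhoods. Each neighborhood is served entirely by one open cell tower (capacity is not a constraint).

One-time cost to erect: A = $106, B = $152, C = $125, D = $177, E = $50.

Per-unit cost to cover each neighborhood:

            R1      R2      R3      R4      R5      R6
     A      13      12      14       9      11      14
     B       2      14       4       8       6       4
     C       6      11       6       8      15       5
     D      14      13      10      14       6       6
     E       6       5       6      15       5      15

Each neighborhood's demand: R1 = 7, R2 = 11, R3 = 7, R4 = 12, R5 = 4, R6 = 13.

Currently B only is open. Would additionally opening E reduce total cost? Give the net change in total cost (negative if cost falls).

Current service cost with {B}: 368.
Adding E: each neighborhood re-picks its cheapest; new service cost 265, saving 103.
Extra fixed cost: 50. Net change = 50 − 103 = -53.
(Totals: 520 → 467.)

Yes — net change −53 (cost falls by 53).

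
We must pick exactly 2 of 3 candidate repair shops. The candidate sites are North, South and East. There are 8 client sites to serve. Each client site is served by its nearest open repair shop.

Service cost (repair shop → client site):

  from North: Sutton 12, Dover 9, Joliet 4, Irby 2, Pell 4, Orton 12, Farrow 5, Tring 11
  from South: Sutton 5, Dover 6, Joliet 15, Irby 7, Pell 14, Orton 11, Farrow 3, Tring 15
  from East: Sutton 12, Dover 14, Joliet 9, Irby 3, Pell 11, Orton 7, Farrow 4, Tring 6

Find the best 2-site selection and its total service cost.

Choose North and South; total service cost 46.

With exactly 2 open, each client site uses its cheapest among the chosen.
{North, South}: Sutton→South 5, Dover→South 6, Joliet→North 4, Irby→North 2, Pell→North 4, Orton→South 11, Farrow→South 3, Tring→North 11. Service cost 46.
{North, East}: service cost 48
{South, East}: service cost 50
Among all 3 size-2 choices, {North, South} is lowest.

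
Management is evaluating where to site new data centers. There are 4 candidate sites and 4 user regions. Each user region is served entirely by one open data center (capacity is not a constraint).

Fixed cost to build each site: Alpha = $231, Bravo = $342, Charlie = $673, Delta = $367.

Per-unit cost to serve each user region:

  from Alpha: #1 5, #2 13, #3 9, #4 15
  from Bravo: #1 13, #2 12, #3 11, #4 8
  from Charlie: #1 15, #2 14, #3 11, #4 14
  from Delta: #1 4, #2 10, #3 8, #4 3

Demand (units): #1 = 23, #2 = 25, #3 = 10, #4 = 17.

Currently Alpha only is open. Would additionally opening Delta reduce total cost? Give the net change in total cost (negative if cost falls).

No — net change +55 (cost rises by 55).

Current service cost with {Alpha}: 785.
Adding Delta: each user region re-picks its cheapest; new service cost 473, saving 312.
Extra fixed cost: 367. Net change = 367 − 312 = 55.
(Totals: 1016 → 1071.)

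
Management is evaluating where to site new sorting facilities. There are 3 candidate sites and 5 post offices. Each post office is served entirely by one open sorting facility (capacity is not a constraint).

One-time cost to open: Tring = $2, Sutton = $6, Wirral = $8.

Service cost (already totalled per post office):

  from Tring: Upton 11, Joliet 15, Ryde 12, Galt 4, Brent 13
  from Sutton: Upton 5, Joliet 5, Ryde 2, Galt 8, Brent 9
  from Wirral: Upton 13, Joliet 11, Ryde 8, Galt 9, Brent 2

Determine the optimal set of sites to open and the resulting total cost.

For any fixed open set, each post office goes to its cheapest open site; total = fixed + service.
{Tring, Sutton}: Upton→Sutton 5, Joliet→Sutton 5, Ryde→Sutton 2, Galt→Tring 4, Brent→Sutton 9. Service 25; fixed 8; total 33.
{Tring, Sutton, Wirral}: service 18 + fixed 16 = 34
{Sutton}: service 29 + fixed 6 = 35
{Tring}: service 55 + fixed 2 = 57
No other subset beats 33.

Open Tring and Sutton; minimum total cost 33.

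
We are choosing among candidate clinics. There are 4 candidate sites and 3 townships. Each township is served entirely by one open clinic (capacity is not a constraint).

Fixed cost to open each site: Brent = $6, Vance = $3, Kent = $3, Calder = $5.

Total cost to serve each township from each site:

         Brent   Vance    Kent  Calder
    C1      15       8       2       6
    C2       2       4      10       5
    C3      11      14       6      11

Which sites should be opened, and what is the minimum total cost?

Open Vance and Kent; minimum total cost 18.

For any fixed open set, each township goes to its cheapest open site; total = fixed + service.
{Vance, Kent}: C1→Kent 2, C2→Vance 4, C3→Kent 6. Service 12; fixed 6; total 18.
{Brent, Kent}: service 10 + fixed 9 = 19
{Kent}: service 18 + fixed 3 = 21
{Brent, Vance, Kent, Calder}: C1→Kent 2, C2→Brent 2, C3→Kent 6. Service 10; fixed 17; total 27.
(All 15 nonempty subsets were checked; Vance and Kent is lowest.)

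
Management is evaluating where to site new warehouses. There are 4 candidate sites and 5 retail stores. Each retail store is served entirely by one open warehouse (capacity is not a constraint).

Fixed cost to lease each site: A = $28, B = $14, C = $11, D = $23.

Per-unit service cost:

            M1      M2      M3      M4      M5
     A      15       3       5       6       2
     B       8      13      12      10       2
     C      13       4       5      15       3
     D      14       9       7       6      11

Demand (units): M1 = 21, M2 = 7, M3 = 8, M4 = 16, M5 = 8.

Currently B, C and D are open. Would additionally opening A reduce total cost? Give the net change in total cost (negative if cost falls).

No — net change +21 (cost rises by 21).

Current service cost with {B, C, D}: 348.
Adding A: each retail store re-picks its cheapest; new service cost 341, saving 7.
Extra fixed cost: 28. Net change = 28 − 7 = 21.
(Totals: 396 → 417.)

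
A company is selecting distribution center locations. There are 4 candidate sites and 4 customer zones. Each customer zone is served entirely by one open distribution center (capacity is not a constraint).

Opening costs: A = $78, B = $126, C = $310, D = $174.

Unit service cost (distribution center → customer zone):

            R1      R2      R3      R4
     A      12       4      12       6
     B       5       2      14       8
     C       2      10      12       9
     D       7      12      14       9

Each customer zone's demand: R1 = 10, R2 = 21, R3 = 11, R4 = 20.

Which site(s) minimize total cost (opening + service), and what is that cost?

Open B only; minimum total cost 532.

For any fixed open set, each customer zone goes to its cheapest open site; total = fixed + service.
{B}: R1→B 5·10=50, R2→B 2·21=42, R3→B 14·11=154, R4→B 8·20=160. Service 406; fixed 126; total 532.
{A}: service 456 + fixed 78 = 534
{A, B}: R1→B 5·10=50, R2→B 2·21=42, R3→A 12·11=132, R4→A 6·20=120. Service 344; fixed 204; total 548.
{A, B, C, D}: service 314 + fixed 688 = 1002
No other subset beats 532.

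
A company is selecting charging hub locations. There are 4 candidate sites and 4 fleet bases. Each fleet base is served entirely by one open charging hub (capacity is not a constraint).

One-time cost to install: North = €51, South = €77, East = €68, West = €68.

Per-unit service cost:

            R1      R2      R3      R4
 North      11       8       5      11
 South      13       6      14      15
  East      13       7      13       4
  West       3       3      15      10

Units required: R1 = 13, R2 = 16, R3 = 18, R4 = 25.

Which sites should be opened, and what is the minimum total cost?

For any fixed open set, each fleet base goes to its cheapest open site; total = fixed + service.
{North, East, West}: R1→West 3·13=39, R2→West 3·16=48, R3→North 5·18=90, R4→East 4·25=100. Service 277; fixed 187; total 464.
{North, South, East, West}: service 277 + fixed 264 = 541
{North, West}: service 427 + fixed 119 = 546
{North}: service 636 + fixed 51 = 687
No other subset beats 464.

Open North, East and West; minimum total cost 464.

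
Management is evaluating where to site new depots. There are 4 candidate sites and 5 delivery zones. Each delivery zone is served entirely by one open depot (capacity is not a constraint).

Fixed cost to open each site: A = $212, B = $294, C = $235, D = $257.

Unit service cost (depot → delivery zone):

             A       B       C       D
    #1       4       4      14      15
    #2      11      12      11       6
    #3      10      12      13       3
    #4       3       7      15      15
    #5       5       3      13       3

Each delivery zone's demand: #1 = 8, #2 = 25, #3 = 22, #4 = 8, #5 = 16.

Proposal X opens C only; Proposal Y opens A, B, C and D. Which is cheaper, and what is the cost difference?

Proposal X is cheaper by 82.

Proposal X: {C}: #1→C 14·8=112, #2→C 11·25=275, #3→C 13·22=286, #4→C 15·8=120, #5→C 13·16=208. Service 1001; fixed 235; total 1236.
Proposal Y: {A, B, C, D}: #1→A 4·8=32, #2→D 6·25=150, #3→D 3·22=66, #4→A 3·8=24, #5→B 3·16=48. Service 320; fixed 998; total 1318.
Difference: |1236 − 1318| = 82.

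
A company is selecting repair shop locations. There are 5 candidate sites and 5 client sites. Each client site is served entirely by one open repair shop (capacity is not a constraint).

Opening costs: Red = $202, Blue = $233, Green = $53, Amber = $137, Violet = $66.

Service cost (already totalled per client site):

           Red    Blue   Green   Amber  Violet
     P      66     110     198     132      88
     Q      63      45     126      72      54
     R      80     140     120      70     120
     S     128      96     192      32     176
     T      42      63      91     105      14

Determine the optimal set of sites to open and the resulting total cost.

For any fixed open set, each client site goes to its cheapest open site; total = fixed + service.
{Amber, Violet}: P→Violet 88, Q→Violet 54, R→Amber 70, S→Amber 32, T→Violet 14. Service 258; fixed 203; total 461.
{Green, Amber, Violet}: service 258 + fixed 256 = 514
{Violet}: service 452 + fixed 66 = 518
{Red, Blue, Green, Amber, Violet}: service 227 + fixed 691 = 918
No other subset beats 461.

Open Amber and Violet; minimum total cost 461.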